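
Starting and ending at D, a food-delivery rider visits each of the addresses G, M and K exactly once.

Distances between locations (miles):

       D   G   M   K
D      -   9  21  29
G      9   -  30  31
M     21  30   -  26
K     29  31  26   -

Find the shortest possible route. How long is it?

Minimum total distance: 87 miles.

There are 3 distinct closed tours to check (reversals are equivalent).
D-G-M-K-D: 9+30+26+29 = 94
D-G-K-M-D: 9+31+26+21 = 87
D-M-G-K-D: 21+30+31+29 = 111
The minimum is 87.
One optimal route: D → G → K → M → D (or its reverse).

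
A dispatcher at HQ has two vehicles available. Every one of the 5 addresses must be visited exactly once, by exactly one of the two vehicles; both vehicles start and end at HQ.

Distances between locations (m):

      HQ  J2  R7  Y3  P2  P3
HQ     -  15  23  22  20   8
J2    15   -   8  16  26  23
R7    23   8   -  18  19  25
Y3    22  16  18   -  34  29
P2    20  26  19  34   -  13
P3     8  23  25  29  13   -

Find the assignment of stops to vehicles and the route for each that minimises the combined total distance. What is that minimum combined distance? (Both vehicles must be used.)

101 m — the smallest possible combined total.

Try each way of splitting the stops between the two vehicles (each non-empty) and, for each split, find the best tour for each vehicle:
  {J2} + {R7, Y3, P2, P3}: 30 + 80 = 110
  {R7} + {J2, Y3, P2, P3}: 46 + 85 = 131
  {J2, R7} + {Y3, P2, P3}: 46 + 77 = 123
  {Y3} + {J2, R7, P2, P3}: 44 + 63 = 107
  {J2, Y3} + {R7, P2, P3}: 53 + 63 = 116
  {R7, Y3} + {J2, P2, P3}: 63 + 62 = 125
  … (15 splits in total)
  {J2, R7, Y3, P2} + {P3}: 85 + 16 = 101  ← best
Best: vehicle 1 HQ → Y3 → J2 → R7 → P2 → HQ = 85; vehicle 2 HQ → P3 → HQ = 16; combined 101.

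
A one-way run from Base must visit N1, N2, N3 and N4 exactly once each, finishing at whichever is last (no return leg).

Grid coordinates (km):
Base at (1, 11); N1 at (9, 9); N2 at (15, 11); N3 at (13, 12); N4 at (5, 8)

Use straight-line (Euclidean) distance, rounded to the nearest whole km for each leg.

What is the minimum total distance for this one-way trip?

There are 4! = 24 possible orderings.
Base - N1 - N2 - N3 - N4: 8+6+2+9 = 25
Base - N1 - N2 - N4 - N3: 8+6+10+9 = 33
Base - N1 - N3 - N2 - N4: 8+5+2+10 = 25
Base - N1 - N3 - N4 - N2: 8+5+9+10 = 32
Base - N1 - N4 - N2 - N3: 8+4+10+2 = 24
Base - N1 - N4 - N3 - N2: 8+4+9+2 = 23
Base - N2 - N1 - N3 - N4: 14+6+5+9 = 34
Base - N2 - N1 - N4 - N3: 14+6+4+9 = 33
Base - N2 - N3 - N1 - N4: 14+2+5+4 = 25
Base - N2 - N3 - N4 - N1: 14+2+9+4 = 29
Base - N2 - N4 - N1 - N3: 14+10+4+5 = 33
Base - N2 - N4 - N3 - N1: 14+10+9+5 = 38
Base - N3 - N1 - N2 - N4: 12+5+6+10 = 33
Base - N3 - N1 - N4 - N2: 12+5+4+10 = 31
… (10 more)
Base - N4 - N1 - N3 - N2: 5+4+5+2 = 16  ← best
The minimum is 16.
One shortest path: Base → N4 → N1 → N3 → N2.

16 km — the minimum one-way total.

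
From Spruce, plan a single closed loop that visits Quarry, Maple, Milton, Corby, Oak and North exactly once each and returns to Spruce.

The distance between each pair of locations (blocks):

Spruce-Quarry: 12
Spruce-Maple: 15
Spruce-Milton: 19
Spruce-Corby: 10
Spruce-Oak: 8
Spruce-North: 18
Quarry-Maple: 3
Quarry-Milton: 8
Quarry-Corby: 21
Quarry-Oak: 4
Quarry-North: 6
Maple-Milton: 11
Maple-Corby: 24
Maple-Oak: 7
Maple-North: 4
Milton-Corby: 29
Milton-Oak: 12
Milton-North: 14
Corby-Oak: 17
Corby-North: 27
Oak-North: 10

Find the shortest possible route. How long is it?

With 6 stops there are 6!/2 = 360 distinct round trips (a route and its reverse cost the same).
Spruce-Quarry-Maple-Milton-Corby-Oak-North-Spruce: 12+3+11+29+17+10+18 = 100
Spruce-Quarry-Maple-Milton-Corby-North-Oak-Spruce: 12+3+11+29+27+10+8 = 100
Spruce-Quarry-Maple-Milton-Oak-Corby-North-Spruce: 12+3+11+12+17+27+18 = 100
Spruce-Quarry-Maple-Milton-Oak-North-Corby-Spruce: 12+3+11+12+10+27+10 = 85
Spruce-Quarry-Maple-Milton-North-Corby-Oak-Spruce: 12+3+11+14+27+17+8 = 92
Spruce-Quarry-Maple-Milton-North-Oak-Corby-Spruce: 12+3+11+14+10+17+10 = 77
Spruce-Quarry-Maple-Corby-Milton-Oak-North-Spruce: 12+3+24+29+12+10+18 = 108
Spruce-Quarry-Maple-Corby-Milton-North-Oak-Spruce: 12+3+24+29+14+10+8 = 100
… (352 more)
Spruce-Milton-Quarry-Maple-North-Oak-Corby-Spruce: 19+8+3+4+10+17+10 = 71  ← best
The minimum is 71.
One optimal route: Spruce → Milton → Quarry → Maple → North → Oak → Corby → Spruce (or its reverse).

Minimum total distance: 71 blocks.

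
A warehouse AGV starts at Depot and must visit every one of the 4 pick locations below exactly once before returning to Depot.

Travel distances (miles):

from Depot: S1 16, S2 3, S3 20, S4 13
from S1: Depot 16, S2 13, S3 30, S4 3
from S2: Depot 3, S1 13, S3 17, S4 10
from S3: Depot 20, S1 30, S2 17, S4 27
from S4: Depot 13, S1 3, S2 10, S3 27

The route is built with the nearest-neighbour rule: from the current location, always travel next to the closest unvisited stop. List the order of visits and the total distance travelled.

66 miles along Depot → S2 → S4 → S1 → S3 → Depot.

Depot → [S2:3 / S4:13 / S1:16 / S3:20] → S2 (3)
S2 → [S4:10 / S1:13 / S3:17] → S4 (10)
S4 → [S1:3 / S3:27] → S1 (3)
S1 → [S3:30] → S3 (30)
Return S3→Depot: 20.
Total = 3 + 10 + 3 + 30 + 20 = 66.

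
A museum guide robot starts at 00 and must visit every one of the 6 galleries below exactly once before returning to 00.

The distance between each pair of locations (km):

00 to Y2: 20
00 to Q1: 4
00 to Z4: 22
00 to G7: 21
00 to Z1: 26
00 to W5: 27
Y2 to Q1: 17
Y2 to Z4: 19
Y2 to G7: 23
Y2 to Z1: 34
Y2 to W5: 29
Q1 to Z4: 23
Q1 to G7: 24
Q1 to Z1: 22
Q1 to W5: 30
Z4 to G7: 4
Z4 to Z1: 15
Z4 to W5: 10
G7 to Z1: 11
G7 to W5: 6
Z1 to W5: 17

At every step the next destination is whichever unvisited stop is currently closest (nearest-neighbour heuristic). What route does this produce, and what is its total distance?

Nearest-neighbour total = 93 km; route 00 → Q1 → Y2 → Z4 → G7 → W5 → Z1 → 00.

00 → [Q1:4 / Y2:20 / G7:21 / Z4:22 / Z1:26 / W5:27] → Q1 (4)
Q1 → [Y2:17 / Z1:22 / Z4:23 / G7:24 / W5:30] → Y2 (17)
Y2 → [Z4:19 / G7:23 / W5:29 / Z1:34] → Z4 (19)
Z4 → [G7:4 / W5:10 / Z1:15] → G7 (4)
G7 → [W5:6 / Z1:11] → W5 (6)
W5 → [Z1:17] → Z1 (17)
Return Z1→00: 26.
Total = 4 + 17 + 19 + 4 + 6 + 17 + 26 = 93.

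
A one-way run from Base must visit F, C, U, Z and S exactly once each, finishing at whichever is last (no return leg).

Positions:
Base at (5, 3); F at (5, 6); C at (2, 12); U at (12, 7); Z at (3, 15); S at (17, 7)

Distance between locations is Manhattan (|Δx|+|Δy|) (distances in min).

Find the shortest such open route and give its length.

Minimum one-way distance = 38 min.

There are 5! = 120 possible orderings.
Base → F → C → U → Z → S: 3+9+15+17+22 = 66
Base → F → C → U → S → Z: 3+9+15+5+22 = 54
Base → F → C → Z → U → S: 3+9+4+17+5 = 38
Base → F → C → Z → S → U: 3+9+4+22+5 = 43
Base → F → C → S → U → Z: 3+9+20+5+17 = 54
Base → F → C → S → Z → U: 3+9+20+22+17 = 71
Base → F → U → C → Z → S: 3+8+15+4+22 = 52
Base → F → U → C → S → Z: 3+8+15+20+22 = 68
Base → F → U → Z → C → S: 3+8+17+4+20 = 52
Base → F → U → Z → S → C: 3+8+17+22+20 = 70
Base → F → U → S → C → Z: 3+8+5+20+4 = 40
Base → F → U → S → Z → C: 3+8+5+22+4 = 42
Base → F → Z → C → U → S: 3+11+4+15+5 = 38
Base → F → Z → C → S → U: 3+11+4+20+5 = 43
… (106 more)
The minimum is 38.
One shortest path: Base → F → C → Z → U → S.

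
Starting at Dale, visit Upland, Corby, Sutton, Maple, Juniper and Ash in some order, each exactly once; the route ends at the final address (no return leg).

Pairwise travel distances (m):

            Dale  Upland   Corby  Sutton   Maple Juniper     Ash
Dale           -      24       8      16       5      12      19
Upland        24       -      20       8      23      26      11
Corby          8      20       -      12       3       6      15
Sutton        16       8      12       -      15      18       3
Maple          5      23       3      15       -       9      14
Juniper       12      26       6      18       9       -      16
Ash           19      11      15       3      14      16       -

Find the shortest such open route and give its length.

Shortest open route: 41 m.

There are 6! = 720 possible orderings.
Dale → Upland → Corby → Sutton → Maple → Juniper → Ash: 24+20+12+15+9+16 = 96
Dale → Upland → Corby → Sutton → Maple → Ash → Juniper: 24+20+12+15+14+16 = 101
Dale → Upland → Corby → Sutton → Juniper → Maple → Ash: 24+20+12+18+9+14 = 97
Dale → Upland → Corby → Sutton → Juniper → Ash → Maple: 24+20+12+18+16+14 = 104
Dale → Upland → Corby → Sutton → Ash → Maple → Juniper: 24+20+12+3+14+9 = 82
Dale → Upland → Corby → Sutton → Ash → Juniper → Maple: 24+20+12+3+16+9 = 84
Dale → Upland → Corby → Maple → Sutton → Juniper → Ash: 24+20+3+15+18+16 = 96
Dale → Upland → Corby → Maple → Sutton → Ash → Juniper: 24+20+3+15+3+16 = 81
… (712 more)
Dale → Maple → Corby → Juniper → Ash → Sutton → Upland: 5+3+6+16+3+8 = 41  ← best
The minimum is 41.
One shortest path: Dale → Maple → Corby → Juniper → Ash → Sutton → Upland.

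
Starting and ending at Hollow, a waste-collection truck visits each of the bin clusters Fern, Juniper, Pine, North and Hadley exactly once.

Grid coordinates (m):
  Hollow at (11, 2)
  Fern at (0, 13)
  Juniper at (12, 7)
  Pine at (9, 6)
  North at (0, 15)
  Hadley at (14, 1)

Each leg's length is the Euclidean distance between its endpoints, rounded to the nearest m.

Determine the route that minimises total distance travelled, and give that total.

Hollow-Fern-Juniper-Pine-North-Hadley-Hollow: 16+13+3+13+20+3 = 68
Hollow-Fern-Juniper-Pine-Hadley-North-Hollow: 16+13+3+7+20+17 = 76
Hollow-Fern-Juniper-North-Pine-Hadley-Hollow: 16+13+14+13+7+3 = 66
Hollow-Fern-Juniper-North-Hadley-Pine-Hollow: 16+13+14+20+7+4 = 74
Hollow-Fern-Juniper-Hadley-Pine-North-Hollow: 16+13+6+7+13+17 = 72
Hollow-Fern-Juniper-Hadley-North-Pine-Hollow: 16+13+6+20+13+4 = 72
Hollow-Fern-Pine-Juniper-North-Hadley-Hollow: 16+11+3+14+20+3 = 67
Hollow-Fern-Pine-Juniper-Hadley-North-Hollow: 16+11+3+6+20+17 = 73
Hollow-Fern-Pine-North-Juniper-Hadley-Hollow: 16+11+13+14+6+3 = 63
Hollow-Fern-Pine-North-Hadley-Juniper-Hollow: 16+11+13+20+6+5 = 71
Hollow-Fern-Pine-Hadley-Juniper-North-Hollow: 16+11+7+6+14+17 = 71
Hollow-Fern-Pine-Hadley-North-Juniper-Hollow: 16+11+7+20+14+5 = 73
Hollow-Fern-North-Juniper-Pine-Hadley-Hollow: 16+2+14+3+7+3 = 45
Hollow-Fern-North-Juniper-Hadley-Pine-Hollow: 16+2+14+6+7+4 = 49
… (46 more)
Hollow-Pine-Fern-North-Juniper-Hadley-Hollow: 4+11+2+14+6+3 = 40  ← best
The minimum is 40.
One optimal route: Hollow → Pine → Fern → North → Juniper → Hadley → Hollow (or its reverse).

Shortest round trip = 40 m.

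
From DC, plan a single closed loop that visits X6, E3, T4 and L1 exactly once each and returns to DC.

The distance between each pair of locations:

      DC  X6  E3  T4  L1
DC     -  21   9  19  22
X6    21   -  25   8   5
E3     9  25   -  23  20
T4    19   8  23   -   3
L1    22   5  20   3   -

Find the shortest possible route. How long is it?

Shortest round trip = 61.

With 4 stops there are 4!/2 = 12 distinct round trips (a route and its reverse cost the same).
DC→X6→E3→T4→L1→DC: 21+25+23+3+22 = 94
DC→X6→E3→L1→T4→DC: 21+25+20+3+19 = 88
DC→X6→T4→E3→L1→DC: 21+8+23+20+22 = 94
DC→X6→T4→L1→E3→DC: 21+8+3+20+9 = 61
DC→X6→L1→E3→T4→DC: 21+5+20+23+19 = 88
DC→X6→L1→T4→E3→DC: 21+5+3+23+9 = 61
DC→E3→X6→T4→L1→DC: 9+25+8+3+22 = 67
DC→E3→X6→L1→T4→DC: 9+25+5+3+19 = 61
DC→E3→T4→X6→L1→DC: 9+23+8+5+22 = 67
DC→E3→L1→X6→T4→DC: 9+20+5+8+19 = 61
DC→T4→X6→E3→L1→DC: 19+8+25+20+22 = 94
DC→T4→E3→X6→L1→DC: 19+23+25+5+22 = 94
The minimum is 61.
One optimal route: DC → X6 → T4 → L1 → E3 → DC (or its reverse).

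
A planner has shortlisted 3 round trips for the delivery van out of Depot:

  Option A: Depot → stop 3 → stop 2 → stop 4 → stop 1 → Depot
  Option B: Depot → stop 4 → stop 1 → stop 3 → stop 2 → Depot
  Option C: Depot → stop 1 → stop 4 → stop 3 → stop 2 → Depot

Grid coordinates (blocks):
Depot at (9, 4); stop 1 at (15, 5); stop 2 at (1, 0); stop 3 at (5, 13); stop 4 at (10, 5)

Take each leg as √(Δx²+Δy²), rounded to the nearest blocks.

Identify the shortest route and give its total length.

Option A: 10 + 14 + 10 + 5 + 6 = 45
Option B: 1 + 5 + 13 + 14 + 9 = 42
Option C: 6 + 5 + 9 + 14 + 9 = 43

Shortest is Option B, total 42 blocks.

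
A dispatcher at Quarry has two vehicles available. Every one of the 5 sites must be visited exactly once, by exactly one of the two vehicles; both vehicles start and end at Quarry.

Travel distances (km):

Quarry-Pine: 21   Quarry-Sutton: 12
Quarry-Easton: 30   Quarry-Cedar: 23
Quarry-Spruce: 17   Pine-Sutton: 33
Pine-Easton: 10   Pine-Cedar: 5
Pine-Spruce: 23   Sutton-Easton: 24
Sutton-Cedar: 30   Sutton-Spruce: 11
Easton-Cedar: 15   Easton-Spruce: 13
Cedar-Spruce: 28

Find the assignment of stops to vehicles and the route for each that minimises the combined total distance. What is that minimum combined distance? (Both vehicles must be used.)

There are 2^4 − 1 = 15 ways to divide the 5 stops into two non-empty groups. For each, the best each vehicle can do is its own shortest tour through its group:
  {Pine} + {Sutton, Easton, Cedar, Spruce}: 42 + 74 = 116
  {Sutton} + {Pine, Easton, Cedar, Spruce}: 24 + 68 = 92
  {Pine, Sutton} + {Easton, Cedar, Spruce}: 66 + 68 = 134
  {Easton} + {Pine, Sutton, Cedar, Spruce}: 60 + 74 = 134
  {Pine, Easton} + {Sutton, Cedar, Spruce}: 61 + 74 = 135
  {Sutton, Easton} + {Pine, Cedar, Spruce}: 66 + 68 = 134
  … (15 splits in total)
Best: vehicle 1 Quarry → Sutton → Quarry = 24; vehicle 2 Quarry → Cedar → Pine → Easton → Spruce → Quarry = 68; combined 92.

Minimum combined distance: 92 km.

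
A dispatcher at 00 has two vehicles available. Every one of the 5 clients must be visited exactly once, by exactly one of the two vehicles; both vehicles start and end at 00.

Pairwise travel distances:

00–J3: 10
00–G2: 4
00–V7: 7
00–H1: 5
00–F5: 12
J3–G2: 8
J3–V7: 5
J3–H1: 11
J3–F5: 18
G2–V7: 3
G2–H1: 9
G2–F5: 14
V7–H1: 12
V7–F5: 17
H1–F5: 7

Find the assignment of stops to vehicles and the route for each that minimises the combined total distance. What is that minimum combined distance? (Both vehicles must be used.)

Minimum combined distance: 46.

There are 2^4 − 1 = 15 ways to divide the 5 stops into two non-empty groups. For each, the best each vehicle can do is its own shortest tour through its group:
  {J3} + {G2, V7, H1, F5}: 20 + 36 = 56
  {G2} + {J3, V7, H1, F5}: 8 + 42 = 50
  {J3, G2} + {V7, H1, F5}: 22 + 36 = 58
  {V7} + {J3, G2, H1, F5}: 14 + 42 = 56
  {J3, V7} + {G2, H1, F5}: 22 + 30 = 52
  {G2, V7} + {J3, H1, F5}: 14 + 40 = 54
  … (15 splits in total)
  {J3, G2, V7} + {H1, F5}: 22 + 24 = 46  ← best
Best: vehicle 1 00 → J3 → V7 → G2 → 00 = 22; vehicle 2 00 → H1 → F5 → 00 = 24; combined 46.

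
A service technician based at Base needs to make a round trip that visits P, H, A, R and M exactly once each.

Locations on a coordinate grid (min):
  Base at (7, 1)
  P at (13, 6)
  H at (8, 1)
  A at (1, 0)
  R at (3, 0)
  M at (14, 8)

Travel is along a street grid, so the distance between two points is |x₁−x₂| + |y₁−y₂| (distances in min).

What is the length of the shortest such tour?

42 min — the shortest possible round trip.

With 5 stops there are 5!/2 = 60 distinct round trips (a route and its reverse cost the same).
Base-P-H-A-R-M-Base: 11+10+8+2+19+14 = 64
Base-P-H-A-M-R-Base: 11+10+8+21+19+5 = 74
Base-P-H-R-A-M-Base: 11+10+6+2+21+14 = 64
Base-P-H-R-M-A-Base: 11+10+6+19+21+7 = 74
Base-P-H-M-A-R-Base: 11+10+13+21+2+5 = 62
Base-P-H-M-R-A-Base: 11+10+13+19+2+7 = 62
Base-P-A-H-R-M-Base: 11+18+8+6+19+14 = 76
Base-P-A-H-M-R-Base: 11+18+8+13+19+5 = 74
Base-P-A-R-H-M-Base: 11+18+2+6+13+14 = 64
Base-P-A-R-M-H-Base: 11+18+2+19+13+1 = 64
Base-P-A-M-H-R-Base: 11+18+21+13+6+5 = 74
Base-P-A-M-R-H-Base: 11+18+21+19+6+1 = 76
Base-P-R-H-A-M-Base: 11+16+6+8+21+14 = 76
Base-P-R-H-M-A-Base: 11+16+6+13+21+7 = 74
… (46 more)
Base-P-M-H-A-R-Base: 11+3+13+8+2+5 = 42  ← best
The minimum is 42.
One optimal route: Base → P → M → H → A → R → Base (or its reverse).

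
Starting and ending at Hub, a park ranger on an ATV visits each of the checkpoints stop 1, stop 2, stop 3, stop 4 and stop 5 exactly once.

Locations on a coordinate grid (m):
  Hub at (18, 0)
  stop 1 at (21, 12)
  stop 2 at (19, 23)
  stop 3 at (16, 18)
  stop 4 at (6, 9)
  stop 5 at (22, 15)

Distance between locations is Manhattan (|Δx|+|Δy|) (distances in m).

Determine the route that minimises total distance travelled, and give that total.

78 m — the shortest possible round trip.

Hub-stop 1-stop 2-stop 3-stop 4-stop 5-Hub: 15+13+8+19+22+19 = 96
Hub-stop 1-stop 2-stop 3-stop 5-stop 4-Hub: 15+13+8+9+22+21 = 88
Hub-stop 1-stop 2-stop 4-stop 3-stop 5-Hub: 15+13+27+19+9+19 = 102
Hub-stop 1-stop 2-stop 4-stop 5-stop 3-Hub: 15+13+27+22+9+20 = 106
Hub-stop 1-stop 2-stop 5-stop 3-stop 4-Hub: 15+13+11+9+19+21 = 88
Hub-stop 1-stop 2-stop 5-stop 4-stop 3-Hub: 15+13+11+22+19+20 = 100
Hub-stop 1-stop 3-stop 2-stop 4-stop 5-Hub: 15+11+8+27+22+19 = 102
Hub-stop 1-stop 3-stop 2-stop 5-stop 4-Hub: 15+11+8+11+22+21 = 88
Hub-stop 1-stop 3-stop 4-stop 2-stop 5-Hub: 15+11+19+27+11+19 = 102
Hub-stop 1-stop 3-stop 4-stop 5-stop 2-Hub: 15+11+19+22+11+24 = 102
Hub-stop 1-stop 3-stop 5-stop 2-stop 4-Hub: 15+11+9+11+27+21 = 94
Hub-stop 1-stop 3-stop 5-stop 4-stop 2-Hub: 15+11+9+22+27+24 = 108
Hub-stop 1-stop 4-stop 2-stop 3-stop 5-Hub: 15+18+27+8+9+19 = 96
Hub-stop 1-stop 4-stop 2-stop 5-stop 3-Hub: 15+18+27+11+9+20 = 100
… (46 more)
Hub-stop 1-stop 5-stop 2-stop 3-stop 4-Hub: 15+4+11+8+19+21 = 78  ← best
The minimum is 78.
One optimal route: Hub → stop 1 → stop 5 → stop 2 → stop 3 → stop 4 → Hub (or its reverse).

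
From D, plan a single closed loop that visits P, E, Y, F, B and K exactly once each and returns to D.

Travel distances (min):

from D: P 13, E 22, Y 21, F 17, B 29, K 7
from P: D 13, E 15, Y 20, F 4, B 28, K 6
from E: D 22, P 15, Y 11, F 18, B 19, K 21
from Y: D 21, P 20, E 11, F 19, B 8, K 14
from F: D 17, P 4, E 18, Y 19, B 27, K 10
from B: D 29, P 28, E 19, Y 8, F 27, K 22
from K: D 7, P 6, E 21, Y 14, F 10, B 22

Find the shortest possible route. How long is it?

83 min — the shortest possible round trip.

With 6 stops there are 6!/2 = 360 distinct round trips (a route and its reverse cost the same).
D→P→E→Y→F→B→K→D: 13+15+11+19+27+22+7 = 114
D→P→E→Y→F→K→B→D: 13+15+11+19+10+22+29 = 119
D→P→E→Y→B→F→K→D: 13+15+11+8+27+10+7 = 91
D→P→E→Y→B→K→F→D: 13+15+11+8+22+10+17 = 96
D→P→E→Y→K→F→B→D: 13+15+11+14+10+27+29 = 119
D→P→E→Y→K→B→F→D: 13+15+11+14+22+27+17 = 119
D→P→E→F→Y→B→K→D: 13+15+18+19+8+22+7 = 102
D→P→E→F→Y→K→B→D: 13+15+18+19+14+22+29 = 130
… (352 more)
D→P→F→E→Y→B→K→D: 13+4+18+11+8+22+7 = 83  ← best
The minimum is 83.
One optimal route: D → P → F → E → Y → B → K → D (or its reverse).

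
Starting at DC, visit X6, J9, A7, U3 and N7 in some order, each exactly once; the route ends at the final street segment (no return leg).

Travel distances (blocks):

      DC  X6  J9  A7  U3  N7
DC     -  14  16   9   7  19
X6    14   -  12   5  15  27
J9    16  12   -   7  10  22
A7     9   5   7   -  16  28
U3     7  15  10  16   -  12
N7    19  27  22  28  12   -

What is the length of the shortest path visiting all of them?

There are 5! = 120 possible orderings.
DC - X6 - J9 - A7 - U3 - N7: 14+12+7+16+12 = 61
DC - X6 - J9 - A7 - N7 - U3: 14+12+7+28+12 = 73
DC - X6 - J9 - U3 - A7 - N7: 14+12+10+16+28 = 80
DC - X6 - J9 - U3 - N7 - A7: 14+12+10+12+28 = 76
DC - X6 - J9 - N7 - A7 - U3: 14+12+22+28+16 = 92
DC - X6 - J9 - N7 - U3 - A7: 14+12+22+12+16 = 76
DC - X6 - A7 - J9 - U3 - N7: 14+5+7+10+12 = 48
DC - X6 - A7 - J9 - N7 - U3: 14+5+7+22+12 = 60
DC - X6 - A7 - U3 - J9 - N7: 14+5+16+10+22 = 67
DC - X6 - A7 - U3 - N7 - J9: 14+5+16+12+22 = 69
DC - X6 - A7 - N7 - J9 - U3: 14+5+28+22+10 = 79
DC - X6 - A7 - N7 - U3 - J9: 14+5+28+12+10 = 69
DC - X6 - U3 - J9 - A7 - N7: 14+15+10+7+28 = 74
DC - X6 - U3 - J9 - N7 - A7: 14+15+10+22+28 = 89
… (106 more)
The minimum is 48.
One shortest path: DC → X6 → A7 → J9 → U3 → N7.

48 blocks — the minimum one-way total.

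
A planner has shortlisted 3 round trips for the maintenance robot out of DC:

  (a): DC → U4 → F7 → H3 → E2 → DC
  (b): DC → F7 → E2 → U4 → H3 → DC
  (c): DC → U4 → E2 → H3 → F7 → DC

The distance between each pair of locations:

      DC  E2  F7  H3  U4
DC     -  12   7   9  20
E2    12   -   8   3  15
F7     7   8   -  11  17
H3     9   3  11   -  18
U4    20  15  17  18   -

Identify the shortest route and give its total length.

(a): 20 + 17 + 11 + 3 + 12 = 63
(b): 7 + 8 + 15 + 18 + 9 = 57
(c): 20 + 15 + 3 + 11 + 7 = 56

Shortest is (c), total 56.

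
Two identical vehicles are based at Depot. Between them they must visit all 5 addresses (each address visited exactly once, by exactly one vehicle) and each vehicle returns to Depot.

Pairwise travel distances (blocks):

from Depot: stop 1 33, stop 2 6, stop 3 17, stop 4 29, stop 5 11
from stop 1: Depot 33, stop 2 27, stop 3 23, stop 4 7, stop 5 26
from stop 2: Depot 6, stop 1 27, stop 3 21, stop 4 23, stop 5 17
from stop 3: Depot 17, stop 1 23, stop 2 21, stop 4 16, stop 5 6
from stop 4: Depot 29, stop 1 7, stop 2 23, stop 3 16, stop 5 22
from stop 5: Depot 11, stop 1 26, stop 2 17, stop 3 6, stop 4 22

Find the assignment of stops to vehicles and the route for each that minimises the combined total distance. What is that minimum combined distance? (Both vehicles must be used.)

There are 2^4 − 1 = 15 ways to divide the 5 stops into two non-empty groups. For each, the best each vehicle can do is its own shortest tour through its group:
  {stop 1} + {stop 2, stop 3, stop 4, stop 5}: 66 + 62 = 128
  {stop 2} + {stop 1, stop 3, stop 4, stop 5}: 12 + 73 = 85
  {stop 1, stop 2} + {stop 3, stop 4, stop 5}: 66 + 62 = 128
  {stop 3} + {stop 1, stop 2, stop 4, stop 5}: 34 + 73 = 107
  {stop 1, stop 3} + {stop 2, stop 4, stop 5}: 73 + 62 = 135
  {stop 2, stop 3} + {stop 1, stop 4, stop 5}: 44 + 73 = 117
  … (15 splits in total)
Best: vehicle 1 Depot → stop 2 → Depot = 12; vehicle 2 Depot → stop 1 → stop 4 → stop 3 → stop 5 → Depot = 73; combined 85.

Minimum combined distance: 85 blocks.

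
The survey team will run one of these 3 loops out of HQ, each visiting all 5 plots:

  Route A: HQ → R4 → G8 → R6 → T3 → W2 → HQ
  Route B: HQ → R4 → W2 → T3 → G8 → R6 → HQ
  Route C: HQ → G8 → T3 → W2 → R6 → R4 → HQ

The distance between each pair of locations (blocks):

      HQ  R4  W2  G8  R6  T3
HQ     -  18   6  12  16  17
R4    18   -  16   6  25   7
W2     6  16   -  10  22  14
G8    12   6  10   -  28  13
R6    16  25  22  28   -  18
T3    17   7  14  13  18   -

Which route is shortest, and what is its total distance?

Route A: 18 + 6 + 28 + 18 + 14 + 6 = 90
Route B: 18 + 16 + 14 + 13 + 28 + 16 = 105
Route C: 12 + 13 + 14 + 22 + 25 + 18 = 104

90 blocks — Route A is the shortest.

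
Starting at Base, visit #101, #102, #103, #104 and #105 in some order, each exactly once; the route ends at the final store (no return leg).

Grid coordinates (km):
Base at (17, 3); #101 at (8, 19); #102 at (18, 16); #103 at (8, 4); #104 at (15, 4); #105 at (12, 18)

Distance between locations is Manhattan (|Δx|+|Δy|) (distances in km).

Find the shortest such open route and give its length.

There are 5! = 120 possible orderings.
Base - #101 - #102 - #103 - #104 - #105: 25+13+22+7+17 = 84
Base - #101 - #102 - #103 - #105 - #104: 25+13+22+18+17 = 95
Base - #101 - #102 - #104 - #103 - #105: 25+13+15+7+18 = 78
Base - #101 - #102 - #104 - #105 - #103: 25+13+15+17+18 = 88
Base - #101 - #102 - #105 - #103 - #104: 25+13+8+18+7 = 71
Base - #101 - #102 - #105 - #104 - #103: 25+13+8+17+7 = 70
Base - #101 - #103 - #102 - #104 - #105: 25+15+22+15+17 = 94
Base - #101 - #103 - #102 - #105 - #104: 25+15+22+8+17 = 87
Base - #101 - #103 - #104 - #102 - #105: 25+15+7+15+8 = 70
Base - #101 - #103 - #104 - #105 - #102: 25+15+7+17+8 = 72
Base - #101 - #103 - #105 - #102 - #104: 25+15+18+8+15 = 81
Base - #101 - #103 - #105 - #104 - #102: 25+15+18+17+15 = 90
Base - #101 - #104 - #102 - #103 - #105: 25+22+15+22+18 = 102
Base - #101 - #104 - #102 - #105 - #103: 25+22+15+8+18 = 88
… (106 more)
Base - #104 - #103 - #101 - #105 - #102: 3+7+15+5+8 = 38  ← best
The minimum is 38.
One shortest path: Base → #104 → #103 → #101 → #105 → #102.

Minimum one-way distance = 38 km.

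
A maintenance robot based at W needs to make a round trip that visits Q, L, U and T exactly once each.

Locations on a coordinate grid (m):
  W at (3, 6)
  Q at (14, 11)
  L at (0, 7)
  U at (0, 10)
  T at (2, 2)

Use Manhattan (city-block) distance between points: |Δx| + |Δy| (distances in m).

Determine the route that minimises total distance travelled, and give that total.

Shortest round trip = 46 m.

There are 12 distinct closed tours to check (reversals are equivalent).
W-Q-L-U-T-W: 16+18+3+10+5 = 52
W-Q-L-T-U-W: 16+18+7+10+7 = 58
W-Q-U-L-T-W: 16+15+3+7+5 = 46
W-Q-U-T-L-W: 16+15+10+7+4 = 52
W-Q-T-L-U-W: 16+21+7+3+7 = 54
W-Q-T-U-L-W: 16+21+10+3+4 = 54
W-L-Q-U-T-W: 4+18+15+10+5 = 52
W-L-Q-T-U-W: 4+18+21+10+7 = 60
W-L-U-Q-T-W: 4+3+15+21+5 = 48
W-L-T-Q-U-W: 4+7+21+15+7 = 54
W-U-Q-L-T-W: 7+15+18+7+5 = 52
W-U-L-Q-T-W: 7+3+18+21+5 = 54
The minimum is 46.
One optimal route: W → Q → U → L → T → W (or its reverse).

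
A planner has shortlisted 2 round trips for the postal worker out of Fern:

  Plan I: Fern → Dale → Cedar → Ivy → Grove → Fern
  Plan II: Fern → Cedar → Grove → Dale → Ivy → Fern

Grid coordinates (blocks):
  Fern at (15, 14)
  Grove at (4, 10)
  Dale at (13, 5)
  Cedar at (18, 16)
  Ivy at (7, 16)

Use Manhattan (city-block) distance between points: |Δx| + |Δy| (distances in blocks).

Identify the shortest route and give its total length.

Plan I: 11 + 16 + 11 + 9 + 15 = 62
Plan II: 5 + 20 + 14 + 17 + 10 = 66

62 blocks — Plan I is the shortest.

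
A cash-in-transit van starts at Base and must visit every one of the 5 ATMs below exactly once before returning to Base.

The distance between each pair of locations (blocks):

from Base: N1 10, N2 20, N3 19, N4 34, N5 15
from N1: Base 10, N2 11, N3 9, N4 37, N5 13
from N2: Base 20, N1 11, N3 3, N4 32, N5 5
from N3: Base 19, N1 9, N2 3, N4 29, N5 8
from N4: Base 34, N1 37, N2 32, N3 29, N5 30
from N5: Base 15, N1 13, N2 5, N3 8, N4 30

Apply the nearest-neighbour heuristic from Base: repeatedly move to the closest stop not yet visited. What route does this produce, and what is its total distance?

Nearest-neighbour total = 91 blocks; route Base → N1 → N3 → N2 → N5 → N4 → Base.

Base → [N1:10 / N5:15 / N3:19 / N2:20 / N4:34] → N1 (10)
N1 → [N3:9 / N2:11 / N5:13 / N4:37] → N3 (9)
N3 → [N2:3 / N5:8 / N4:29] → N2 (3)
N2 → [N5:5 / N4:32] → N5 (5)
N5 → [N4:30] → N4 (30)
Return N4→Base: 34.
Total = 10 + 9 + 3 + 5 + 30 + 34 = 91.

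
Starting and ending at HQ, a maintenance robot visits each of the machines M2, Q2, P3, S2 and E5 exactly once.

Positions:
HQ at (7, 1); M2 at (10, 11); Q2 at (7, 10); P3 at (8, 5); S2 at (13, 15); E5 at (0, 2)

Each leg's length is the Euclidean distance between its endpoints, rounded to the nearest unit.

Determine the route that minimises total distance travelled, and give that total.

With 5 stops there are 5!/2 = 60 distinct round trips (a route and its reverse cost the same).
HQ - M2 - Q2 - P3 - S2 - E5 - HQ: 10+3+5+11+18+7 = 54
HQ - M2 - Q2 - P3 - E5 - S2 - HQ: 10+3+5+9+18+15 = 60
HQ - M2 - Q2 - S2 - P3 - E5 - HQ: 10+3+8+11+9+7 = 48
HQ - M2 - Q2 - S2 - E5 - P3 - HQ: 10+3+8+18+9+4 = 52
HQ - M2 - Q2 - E5 - P3 - S2 - HQ: 10+3+11+9+11+15 = 59
HQ - M2 - Q2 - E5 - S2 - P3 - HQ: 10+3+11+18+11+4 = 57
HQ - M2 - P3 - Q2 - S2 - E5 - HQ: 10+6+5+8+18+7 = 54
HQ - M2 - P3 - Q2 - E5 - S2 - HQ: 10+6+5+11+18+15 = 65
HQ - M2 - P3 - S2 - Q2 - E5 - HQ: 10+6+11+8+11+7 = 53
HQ - M2 - P3 - S2 - E5 - Q2 - HQ: 10+6+11+18+11+9 = 65
HQ - M2 - P3 - E5 - Q2 - S2 - HQ: 10+6+9+11+8+15 = 59
HQ - M2 - P3 - E5 - S2 - Q2 - HQ: 10+6+9+18+8+9 = 60
HQ - M2 - S2 - Q2 - P3 - E5 - HQ: 10+5+8+5+9+7 = 44
HQ - M2 - S2 - Q2 - E5 - P3 - HQ: 10+5+8+11+9+4 = 47
… (46 more)
HQ - P3 - M2 - S2 - Q2 - E5 - HQ: 4+6+5+8+11+7 = 41  ← best
The minimum is 41.
One optimal route: HQ → P3 → M2 → S2 → Q2 → E5 → HQ (or its reverse).

Minimum total distance: 41.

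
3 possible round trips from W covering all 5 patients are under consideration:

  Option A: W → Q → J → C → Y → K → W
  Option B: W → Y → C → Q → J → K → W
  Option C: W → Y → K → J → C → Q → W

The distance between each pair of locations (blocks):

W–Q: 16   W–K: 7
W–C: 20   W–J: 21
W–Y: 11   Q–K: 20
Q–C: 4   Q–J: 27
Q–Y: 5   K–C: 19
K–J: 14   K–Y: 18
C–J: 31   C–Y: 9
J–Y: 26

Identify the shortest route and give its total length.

Shortest is Option B, total 72 blocks.

Option A: 16 + 27 + 31 + 9 + 18 + 7 = 108
Option B: 11 + 9 + 4 + 27 + 14 + 7 = 72
Option C: 11 + 18 + 14 + 31 + 4 + 16 = 94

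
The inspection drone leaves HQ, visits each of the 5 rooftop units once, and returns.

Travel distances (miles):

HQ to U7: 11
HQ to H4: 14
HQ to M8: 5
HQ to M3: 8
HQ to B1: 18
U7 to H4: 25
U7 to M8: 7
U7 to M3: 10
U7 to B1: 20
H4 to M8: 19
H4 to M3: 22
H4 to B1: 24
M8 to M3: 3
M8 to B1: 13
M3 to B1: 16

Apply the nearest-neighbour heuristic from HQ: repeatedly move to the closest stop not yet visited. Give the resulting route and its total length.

At HQ the remaining stops are M8 5, M3 8, U7 11, H4 14, B1 18; go to M8.
At M8 the remaining stops are M3 3, U7 7, B1 13, H4 19; go to M3.
At M3 the remaining stops are U7 10, B1 16, H4 22; go to U7.
At U7 the remaining stops are B1 20, H4 25; go to B1.
At B1 the remaining stops are H4 24; go to H4.
Return H4→HQ: 14.
Total = 5 + 3 + 10 + 20 + 24 + 14 = 76.

Total distance 76 miles via the nearest-neighbour route HQ → M8 → M3 → U7 → B1 → H4 → HQ.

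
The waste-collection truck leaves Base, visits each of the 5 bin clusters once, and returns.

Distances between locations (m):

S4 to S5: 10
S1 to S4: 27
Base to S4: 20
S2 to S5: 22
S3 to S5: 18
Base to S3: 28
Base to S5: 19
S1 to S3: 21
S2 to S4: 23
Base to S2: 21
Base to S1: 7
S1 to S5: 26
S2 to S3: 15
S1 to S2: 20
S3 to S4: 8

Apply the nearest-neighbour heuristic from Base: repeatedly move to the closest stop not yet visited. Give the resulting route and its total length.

At Base the remaining stops are S1 7, S5 19, S4 20, S2 21, S3 28; go to S1.
At S1 the remaining stops are S2 20, S3 21, S5 26, S4 27; go to S2.
At S2 the remaining stops are S3 15, S5 22, S4 23; go to S3.
At S3 the remaining stops are S4 8, S5 18; go to S4.
At S4 the remaining stops are S5 10; go to S5.
Return S5→Base: 19.
Total = 7 + 20 + 15 + 8 + 10 + 19 = 79.

79 m along Base → S1 → S2 → S3 → S4 → S5 → Base.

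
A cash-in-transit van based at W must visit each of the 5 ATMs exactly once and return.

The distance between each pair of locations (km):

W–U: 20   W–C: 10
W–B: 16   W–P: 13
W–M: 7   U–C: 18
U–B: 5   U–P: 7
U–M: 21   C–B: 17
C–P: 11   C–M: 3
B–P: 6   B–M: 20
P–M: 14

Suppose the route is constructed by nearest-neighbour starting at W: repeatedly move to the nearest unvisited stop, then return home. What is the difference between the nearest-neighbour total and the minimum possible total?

The nearest-neighbour route is 3 km longer than optimal.

From W: M=7, C=10, P=13, B=16, U=20 → choose M (7).
From M: C=3, P=14, B=20, U=21 → choose C (3).
From C: P=11, B=17, U=18 → choose P (11).
From P: B=6, U=7 → choose B (6).
From B: U=5 → choose U (5).
NN route W → M → C → P → B → U → W costs 52.
Optimal: W → B → U → P → C → M → W costs 49 (by enumerating all 60 distinct tours).
Excess = 52 − 49 = 3.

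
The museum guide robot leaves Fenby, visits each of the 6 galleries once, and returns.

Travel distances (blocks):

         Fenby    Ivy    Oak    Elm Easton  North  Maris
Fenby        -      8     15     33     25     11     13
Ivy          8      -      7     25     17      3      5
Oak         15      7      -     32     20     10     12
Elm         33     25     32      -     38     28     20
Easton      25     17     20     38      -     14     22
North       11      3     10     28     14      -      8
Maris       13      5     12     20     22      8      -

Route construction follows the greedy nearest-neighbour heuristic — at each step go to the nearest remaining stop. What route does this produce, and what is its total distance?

At Fenby the remaining stops are Ivy 8, North 11, Maris 13, Oak 15, Easton 25, Elm 33; go to Ivy.
At Ivy the remaining stops are North 3, Maris 5, Oak 7, Easton 17, Elm 25; go to North.
At North the remaining stops are Maris 8, Oak 10, Easton 14, Elm 28; go to Maris.
At Maris the remaining stops are Oak 12, Elm 20, Easton 22; go to Oak.
At Oak the remaining stops are Easton 20, Elm 32; go to Easton.
At Easton the remaining stops are Elm 38; go to Elm.
Return Elm→Fenby: 33.
Total = 8 + 3 + 8 + 12 + 20 + 38 + 33 = 122.

Total distance 122 blocks via the nearest-neighbour route Fenby → Ivy → North → Maris → Oak → Easton → Elm → Fenby.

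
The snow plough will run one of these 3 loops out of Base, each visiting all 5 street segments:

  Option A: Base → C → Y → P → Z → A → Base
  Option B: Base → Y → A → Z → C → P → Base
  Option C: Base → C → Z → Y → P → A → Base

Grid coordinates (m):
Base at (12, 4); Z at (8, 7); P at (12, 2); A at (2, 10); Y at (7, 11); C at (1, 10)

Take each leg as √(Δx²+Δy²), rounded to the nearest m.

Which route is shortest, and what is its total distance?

Option A: 13 + 6 + 10 + 6 + 7 + 12 = 54
Option B: 9 + 5 + 7 + 8 + 14 + 2 = 45
Option C: 13 + 8 + 4 + 10 + 13 + 12 = 60

45 m — Option B is the shortest.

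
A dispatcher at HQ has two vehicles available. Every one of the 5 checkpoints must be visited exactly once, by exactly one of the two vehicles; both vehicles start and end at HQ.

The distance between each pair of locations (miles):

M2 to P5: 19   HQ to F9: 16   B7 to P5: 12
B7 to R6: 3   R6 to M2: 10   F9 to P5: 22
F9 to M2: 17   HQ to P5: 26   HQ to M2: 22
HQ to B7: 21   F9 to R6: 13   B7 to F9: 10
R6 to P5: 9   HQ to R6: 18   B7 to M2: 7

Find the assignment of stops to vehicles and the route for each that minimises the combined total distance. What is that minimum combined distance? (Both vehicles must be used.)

Check every non-empty split of the stops between the two vehicles; for each half take its own optimal tour:
  {B7} + {F9, R6, M2, P5}: 42 + 78 = 120
  {F9} + {B7, R6, M2, P5}: 32 + 67 = 99
  {B7, F9} + {R6, M2, P5}: 47 + 67 = 114
  {R6} + {B7, F9, M2, P5}: 36 + 78 = 114
  {B7, R6} + {F9, M2, P5}: 42 + 78 = 120
  {F9, R6} + {B7, M2, P5}: 47 + 67 = 114
  … (15 splits in total)
Best: vehicle 1 HQ → F9 → HQ = 32; vehicle 2 HQ → M2 → B7 → R6 → P5 → HQ = 67; combined 99.

Minimum combined distance: 99 miles.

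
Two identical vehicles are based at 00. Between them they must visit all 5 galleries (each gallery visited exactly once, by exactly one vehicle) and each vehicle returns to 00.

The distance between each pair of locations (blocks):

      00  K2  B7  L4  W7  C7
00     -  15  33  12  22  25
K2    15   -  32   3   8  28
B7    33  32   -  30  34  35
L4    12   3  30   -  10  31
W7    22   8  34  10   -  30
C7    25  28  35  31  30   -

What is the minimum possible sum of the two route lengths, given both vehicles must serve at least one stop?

There are 2^4 − 1 = 15 ways to divide the 5 stops into two non-empty groups. For each, the best each vehicle can do is its own shortest tour through its group:
  {K2} + {B7, L4, W7, C7}: 30 + 116 = 146
  {B7} + {K2, L4, W7, C7}: 66 + 78 = 144
  {K2, B7} + {L4, W7, C7}: 80 + 77 = 157
  {L4} + {K2, B7, W7, C7}: 24 + 117 = 141
  {K2, L4} + {B7, W7, C7}: 30 + 116 = 146
  {B7, L4} + {K2, W7, C7}: 75 + 78 = 153
  … (15 splits in total)
  {K2, L4, W7} + {B7, C7}: 45 + 93 = 138  ← best
Best: vehicle 1 00 → K2 → W7 → L4 → 00 = 45; vehicle 2 00 → B7 → C7 → 00 = 93; combined 138.

138 blocks — the smallest possible combined total.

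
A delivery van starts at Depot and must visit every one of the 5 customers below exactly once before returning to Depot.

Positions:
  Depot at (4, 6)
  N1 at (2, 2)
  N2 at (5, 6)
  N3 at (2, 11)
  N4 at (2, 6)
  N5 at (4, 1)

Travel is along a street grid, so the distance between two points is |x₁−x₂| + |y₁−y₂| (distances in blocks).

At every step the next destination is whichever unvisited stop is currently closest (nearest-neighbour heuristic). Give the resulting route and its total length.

Total distance 30 blocks via the nearest-neighbour route Depot → N2 → N4 → N1 → N5 → N3 → Depot.

Depot → [N2:1 / N4:2 / N5:5 / N1:6 / N3:7] → N2 (1)
N2 → [N4:3 / N5:6 / N1:7 / N3:8] → N4 (3)
N4 → [N1:4 / N3:5 / N5:7] → N1 (4)
N1 → [N5:3 / N3:9] → N5 (3)
N5 → [N3:12] → N3 (12)
Return N3→Depot: 7.
Total = 1 + 3 + 4 + 3 + 12 + 7 = 30.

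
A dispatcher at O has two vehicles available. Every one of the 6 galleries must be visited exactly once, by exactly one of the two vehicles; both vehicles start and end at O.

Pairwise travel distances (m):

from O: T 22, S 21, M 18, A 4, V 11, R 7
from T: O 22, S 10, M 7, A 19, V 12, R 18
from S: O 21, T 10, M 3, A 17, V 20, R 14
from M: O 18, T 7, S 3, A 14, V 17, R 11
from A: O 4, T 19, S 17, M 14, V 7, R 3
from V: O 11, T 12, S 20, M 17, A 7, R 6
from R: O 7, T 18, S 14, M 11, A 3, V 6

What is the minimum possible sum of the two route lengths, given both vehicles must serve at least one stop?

Minimum combined distance: 62 m.

Try each way of splitting the stops between the two vehicles (each non-empty) and, for each split, find the best tour for each vehicle:
  {T} + {S, M, A, V, R}: 44 + 52 = 96
  {S} + {T, M, A, V, R}: 42 + 48 = 90
  {T, S} + {M, A, V, R}: 53 + 46 = 99
  {M} + {T, S, A, V, R}: 36 + 54 = 90
  {T, M} + {S, A, V, R}: 47 + 52 = 99
  {S, M} + {T, A, V, R}: 42 + 47 = 89
  … (31 splits in total)
  {A} + {T, S, M, V, R}: 8 + 54 = 62  ← best
Best: vehicle 1 O → A → O = 8; vehicle 2 O → V → T → S → M → R → O = 54; combined 62.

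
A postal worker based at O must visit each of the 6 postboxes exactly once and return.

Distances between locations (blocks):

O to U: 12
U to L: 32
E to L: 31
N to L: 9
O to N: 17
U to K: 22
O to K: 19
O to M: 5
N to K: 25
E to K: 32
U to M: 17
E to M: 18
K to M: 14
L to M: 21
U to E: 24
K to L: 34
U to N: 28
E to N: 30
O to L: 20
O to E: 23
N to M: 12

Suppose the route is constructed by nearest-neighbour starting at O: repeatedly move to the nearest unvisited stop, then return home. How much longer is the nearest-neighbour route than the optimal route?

From O: M=5, U=12, N=17, K=19, L=20, E=23 → choose M (5).
From M: N=12, K=14, U=17, E=18, L=21 → choose N (12).
From N: L=9, K=25, U=28, E=30 → choose L (9).
From L: E=31, U=32, K=34 → choose E (31).
From E: U=24, K=32 → choose U (24).
From U: K=22 → choose K (22).
NN route O → M → N → L → E → U → K → O costs 122.
Optimal: O → U → E → L → N → K → M → O costs 120 (by enumerating all 360 distinct tours).
Excess = 122 − 120 = 2.

Excess over optimum: 2 blocks.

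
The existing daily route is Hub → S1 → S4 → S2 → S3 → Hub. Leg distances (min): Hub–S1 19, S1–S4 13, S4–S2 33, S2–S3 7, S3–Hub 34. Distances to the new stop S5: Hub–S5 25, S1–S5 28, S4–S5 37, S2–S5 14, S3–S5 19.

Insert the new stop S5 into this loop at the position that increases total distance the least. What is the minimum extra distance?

Insertion cost between consecutive stops i–j is d(i,S5) + d(S5,j) − d(i,j):
  between Hub and S1: 25 + 28 − 19 = 34
  between S1 and S4: 28 + 37 − 13 = 52
  between S4 and S2: 37 + 14 − 33 = 18
  between S2 and S3: 14 + 19 − 7 = 26
  between S3 and Hub: 19 + 25 − 34 = 10
Cheapest insertion is between S3 and Hub, adding 10.
New total = 106 + 10 = 116.

Minimum extra distance: 10 min, inserting S5 between S3 and Hub.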